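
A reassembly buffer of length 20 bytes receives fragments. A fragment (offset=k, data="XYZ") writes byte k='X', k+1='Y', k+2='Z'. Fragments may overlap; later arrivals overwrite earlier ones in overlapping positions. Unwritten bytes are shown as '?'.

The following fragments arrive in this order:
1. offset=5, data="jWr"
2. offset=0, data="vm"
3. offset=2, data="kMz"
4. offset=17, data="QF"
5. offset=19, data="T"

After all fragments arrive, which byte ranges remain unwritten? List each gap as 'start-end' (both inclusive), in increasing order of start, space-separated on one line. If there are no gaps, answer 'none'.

Answer: 8-16

Derivation:
Fragment 1: offset=5 len=3
Fragment 2: offset=0 len=2
Fragment 3: offset=2 len=3
Fragment 4: offset=17 len=2
Fragment 5: offset=19 len=1
Gaps: 8-16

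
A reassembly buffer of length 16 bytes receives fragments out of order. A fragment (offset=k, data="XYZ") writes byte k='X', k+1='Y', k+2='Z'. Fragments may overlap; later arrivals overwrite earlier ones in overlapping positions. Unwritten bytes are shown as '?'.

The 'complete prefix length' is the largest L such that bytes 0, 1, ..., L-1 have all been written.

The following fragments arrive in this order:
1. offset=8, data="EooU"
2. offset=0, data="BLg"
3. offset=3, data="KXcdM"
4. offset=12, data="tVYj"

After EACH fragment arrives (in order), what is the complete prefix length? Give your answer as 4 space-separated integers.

Answer: 0 3 12 16

Derivation:
Fragment 1: offset=8 data="EooU" -> buffer=????????EooU???? -> prefix_len=0
Fragment 2: offset=0 data="BLg" -> buffer=BLg?????EooU???? -> prefix_len=3
Fragment 3: offset=3 data="KXcdM" -> buffer=BLgKXcdMEooU???? -> prefix_len=12
Fragment 4: offset=12 data="tVYj" -> buffer=BLgKXcdMEooUtVYj -> prefix_len=16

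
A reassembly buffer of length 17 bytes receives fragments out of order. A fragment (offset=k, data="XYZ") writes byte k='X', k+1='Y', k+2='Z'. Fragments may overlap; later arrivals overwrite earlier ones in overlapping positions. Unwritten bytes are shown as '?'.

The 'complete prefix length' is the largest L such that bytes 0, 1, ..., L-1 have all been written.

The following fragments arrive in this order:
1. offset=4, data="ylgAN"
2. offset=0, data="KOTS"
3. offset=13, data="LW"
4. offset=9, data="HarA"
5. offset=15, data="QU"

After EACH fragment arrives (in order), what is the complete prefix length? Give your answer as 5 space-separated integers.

Answer: 0 9 9 15 17

Derivation:
Fragment 1: offset=4 data="ylgAN" -> buffer=????ylgAN???????? -> prefix_len=0
Fragment 2: offset=0 data="KOTS" -> buffer=KOTSylgAN???????? -> prefix_len=9
Fragment 3: offset=13 data="LW" -> buffer=KOTSylgAN????LW?? -> prefix_len=9
Fragment 4: offset=9 data="HarA" -> buffer=KOTSylgANHarALW?? -> prefix_len=15
Fragment 5: offset=15 data="QU" -> buffer=KOTSylgANHarALWQU -> prefix_len=17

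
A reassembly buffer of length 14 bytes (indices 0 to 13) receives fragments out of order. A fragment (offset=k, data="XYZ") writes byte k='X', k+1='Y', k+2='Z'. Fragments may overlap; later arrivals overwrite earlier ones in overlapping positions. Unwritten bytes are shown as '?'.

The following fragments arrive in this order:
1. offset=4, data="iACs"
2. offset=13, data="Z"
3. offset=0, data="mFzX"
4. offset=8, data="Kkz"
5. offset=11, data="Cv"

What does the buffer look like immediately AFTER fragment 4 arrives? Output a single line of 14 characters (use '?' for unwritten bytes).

Fragment 1: offset=4 data="iACs" -> buffer=????iACs??????
Fragment 2: offset=13 data="Z" -> buffer=????iACs?????Z
Fragment 3: offset=0 data="mFzX" -> buffer=mFzXiACs?????Z
Fragment 4: offset=8 data="Kkz" -> buffer=mFzXiACsKkz??Z

Answer: mFzXiACsKkz??Z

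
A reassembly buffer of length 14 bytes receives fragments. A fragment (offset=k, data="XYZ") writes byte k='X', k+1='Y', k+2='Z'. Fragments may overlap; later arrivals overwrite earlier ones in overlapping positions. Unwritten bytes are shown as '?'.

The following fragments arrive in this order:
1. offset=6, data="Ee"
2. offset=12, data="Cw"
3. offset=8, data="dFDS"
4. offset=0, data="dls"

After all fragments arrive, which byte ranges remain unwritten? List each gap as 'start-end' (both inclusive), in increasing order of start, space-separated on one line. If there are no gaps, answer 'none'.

Fragment 1: offset=6 len=2
Fragment 2: offset=12 len=2
Fragment 3: offset=8 len=4
Fragment 4: offset=0 len=3
Gaps: 3-5

Answer: 3-5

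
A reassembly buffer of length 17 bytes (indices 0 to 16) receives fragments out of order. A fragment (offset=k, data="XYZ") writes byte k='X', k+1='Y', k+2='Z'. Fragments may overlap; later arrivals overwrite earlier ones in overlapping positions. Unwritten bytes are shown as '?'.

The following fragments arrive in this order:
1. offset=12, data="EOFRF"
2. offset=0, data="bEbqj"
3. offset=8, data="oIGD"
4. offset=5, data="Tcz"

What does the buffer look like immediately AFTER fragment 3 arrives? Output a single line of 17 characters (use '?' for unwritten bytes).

Fragment 1: offset=12 data="EOFRF" -> buffer=????????????EOFRF
Fragment 2: offset=0 data="bEbqj" -> buffer=bEbqj???????EOFRF
Fragment 3: offset=8 data="oIGD" -> buffer=bEbqj???oIGDEOFRF

Answer: bEbqj???oIGDEOFRF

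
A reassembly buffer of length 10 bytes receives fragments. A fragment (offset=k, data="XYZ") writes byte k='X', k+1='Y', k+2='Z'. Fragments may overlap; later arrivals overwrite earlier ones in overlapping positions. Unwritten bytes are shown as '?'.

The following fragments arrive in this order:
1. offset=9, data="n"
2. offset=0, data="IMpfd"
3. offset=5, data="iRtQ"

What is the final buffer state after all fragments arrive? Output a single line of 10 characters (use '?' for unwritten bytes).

Answer: IMpfdiRtQn

Derivation:
Fragment 1: offset=9 data="n" -> buffer=?????????n
Fragment 2: offset=0 data="IMpfd" -> buffer=IMpfd????n
Fragment 3: offset=5 data="iRtQ" -> buffer=IMpfdiRtQn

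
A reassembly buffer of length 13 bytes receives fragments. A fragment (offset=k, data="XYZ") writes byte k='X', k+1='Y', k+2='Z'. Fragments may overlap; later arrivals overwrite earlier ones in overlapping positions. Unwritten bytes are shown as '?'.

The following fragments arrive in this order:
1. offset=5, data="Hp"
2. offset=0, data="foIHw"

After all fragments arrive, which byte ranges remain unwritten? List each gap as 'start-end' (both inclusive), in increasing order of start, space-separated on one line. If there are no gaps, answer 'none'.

Fragment 1: offset=5 len=2
Fragment 2: offset=0 len=5
Gaps: 7-12

Answer: 7-12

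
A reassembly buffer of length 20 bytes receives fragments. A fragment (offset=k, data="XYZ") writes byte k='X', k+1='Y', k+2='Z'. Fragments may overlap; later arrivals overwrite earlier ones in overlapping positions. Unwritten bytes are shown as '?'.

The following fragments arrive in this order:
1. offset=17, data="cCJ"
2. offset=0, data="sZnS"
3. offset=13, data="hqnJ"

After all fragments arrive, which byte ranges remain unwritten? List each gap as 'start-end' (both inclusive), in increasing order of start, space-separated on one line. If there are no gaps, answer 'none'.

Fragment 1: offset=17 len=3
Fragment 2: offset=0 len=4
Fragment 3: offset=13 len=4
Gaps: 4-12

Answer: 4-12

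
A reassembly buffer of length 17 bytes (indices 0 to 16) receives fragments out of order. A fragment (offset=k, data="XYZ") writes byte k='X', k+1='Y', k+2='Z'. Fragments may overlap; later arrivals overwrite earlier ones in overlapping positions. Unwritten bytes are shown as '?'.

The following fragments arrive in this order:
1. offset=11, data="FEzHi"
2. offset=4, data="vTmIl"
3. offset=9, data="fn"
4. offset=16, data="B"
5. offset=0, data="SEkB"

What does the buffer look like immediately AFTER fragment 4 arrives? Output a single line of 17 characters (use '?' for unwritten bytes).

Fragment 1: offset=11 data="FEzHi" -> buffer=???????????FEzHi?
Fragment 2: offset=4 data="vTmIl" -> buffer=????vTmIl??FEzHi?
Fragment 3: offset=9 data="fn" -> buffer=????vTmIlfnFEzHi?
Fragment 4: offset=16 data="B" -> buffer=????vTmIlfnFEzHiB

Answer: ????vTmIlfnFEzHiB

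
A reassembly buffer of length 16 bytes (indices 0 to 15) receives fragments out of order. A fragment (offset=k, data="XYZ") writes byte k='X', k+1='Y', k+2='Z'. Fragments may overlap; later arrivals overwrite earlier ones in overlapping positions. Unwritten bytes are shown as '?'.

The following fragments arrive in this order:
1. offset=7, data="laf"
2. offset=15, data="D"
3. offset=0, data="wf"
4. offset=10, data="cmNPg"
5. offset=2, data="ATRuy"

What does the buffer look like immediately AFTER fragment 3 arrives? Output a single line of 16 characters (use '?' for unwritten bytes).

Fragment 1: offset=7 data="laf" -> buffer=???????laf??????
Fragment 2: offset=15 data="D" -> buffer=???????laf?????D
Fragment 3: offset=0 data="wf" -> buffer=wf?????laf?????D

Answer: wf?????laf?????D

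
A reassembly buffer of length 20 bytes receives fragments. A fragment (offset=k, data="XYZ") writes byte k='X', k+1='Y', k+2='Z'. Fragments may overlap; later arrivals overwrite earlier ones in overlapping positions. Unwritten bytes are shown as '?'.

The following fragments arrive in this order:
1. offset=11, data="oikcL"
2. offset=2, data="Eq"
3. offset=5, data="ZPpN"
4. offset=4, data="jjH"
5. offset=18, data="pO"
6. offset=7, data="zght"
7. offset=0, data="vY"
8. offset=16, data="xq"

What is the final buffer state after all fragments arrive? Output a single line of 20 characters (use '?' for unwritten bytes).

Answer: vYEqjjHzghtoikcLxqpO

Derivation:
Fragment 1: offset=11 data="oikcL" -> buffer=???????????oikcL????
Fragment 2: offset=2 data="Eq" -> buffer=??Eq???????oikcL????
Fragment 3: offset=5 data="ZPpN" -> buffer=??Eq?ZPpN??oikcL????
Fragment 4: offset=4 data="jjH" -> buffer=??EqjjHpN??oikcL????
Fragment 5: offset=18 data="pO" -> buffer=??EqjjHpN??oikcL??pO
Fragment 6: offset=7 data="zght" -> buffer=??EqjjHzghtoikcL??pO
Fragment 7: offset=0 data="vY" -> buffer=vYEqjjHzghtoikcL??pO
Fragment 8: offset=16 data="xq" -> buffer=vYEqjjHzghtoikcLxqpO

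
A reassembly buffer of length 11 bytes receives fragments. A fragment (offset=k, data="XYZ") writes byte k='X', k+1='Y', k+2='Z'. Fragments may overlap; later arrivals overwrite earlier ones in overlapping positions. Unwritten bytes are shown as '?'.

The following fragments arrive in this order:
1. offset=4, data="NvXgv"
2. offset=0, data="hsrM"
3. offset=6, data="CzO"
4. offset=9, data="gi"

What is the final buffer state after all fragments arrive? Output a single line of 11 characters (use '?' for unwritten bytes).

Fragment 1: offset=4 data="NvXgv" -> buffer=????NvXgv??
Fragment 2: offset=0 data="hsrM" -> buffer=hsrMNvXgv??
Fragment 3: offset=6 data="CzO" -> buffer=hsrMNvCzO??
Fragment 4: offset=9 data="gi" -> buffer=hsrMNvCzOgi

Answer: hsrMNvCzOgi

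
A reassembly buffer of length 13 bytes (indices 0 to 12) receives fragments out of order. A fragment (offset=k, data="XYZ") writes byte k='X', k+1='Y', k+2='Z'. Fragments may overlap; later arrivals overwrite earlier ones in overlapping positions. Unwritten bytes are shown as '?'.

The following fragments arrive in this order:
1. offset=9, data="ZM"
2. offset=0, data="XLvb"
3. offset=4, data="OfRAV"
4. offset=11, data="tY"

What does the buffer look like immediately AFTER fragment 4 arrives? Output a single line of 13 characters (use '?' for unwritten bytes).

Answer: XLvbOfRAVZMtY

Derivation:
Fragment 1: offset=9 data="ZM" -> buffer=?????????ZM??
Fragment 2: offset=0 data="XLvb" -> buffer=XLvb?????ZM??
Fragment 3: offset=4 data="OfRAV" -> buffer=XLvbOfRAVZM??
Fragment 4: offset=11 data="tY" -> buffer=XLvbOfRAVZMtY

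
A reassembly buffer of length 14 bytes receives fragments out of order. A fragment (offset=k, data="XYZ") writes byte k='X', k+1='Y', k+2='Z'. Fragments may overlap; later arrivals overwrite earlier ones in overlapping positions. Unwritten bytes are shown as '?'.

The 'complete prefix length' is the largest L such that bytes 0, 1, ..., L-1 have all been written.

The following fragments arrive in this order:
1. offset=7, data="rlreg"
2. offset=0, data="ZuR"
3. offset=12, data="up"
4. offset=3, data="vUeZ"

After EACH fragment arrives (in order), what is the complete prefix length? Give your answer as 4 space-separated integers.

Fragment 1: offset=7 data="rlreg" -> buffer=???????rlreg?? -> prefix_len=0
Fragment 2: offset=0 data="ZuR" -> buffer=ZuR????rlreg?? -> prefix_len=3
Fragment 3: offset=12 data="up" -> buffer=ZuR????rlregup -> prefix_len=3
Fragment 4: offset=3 data="vUeZ" -> buffer=ZuRvUeZrlregup -> prefix_len=14

Answer: 0 3 3 14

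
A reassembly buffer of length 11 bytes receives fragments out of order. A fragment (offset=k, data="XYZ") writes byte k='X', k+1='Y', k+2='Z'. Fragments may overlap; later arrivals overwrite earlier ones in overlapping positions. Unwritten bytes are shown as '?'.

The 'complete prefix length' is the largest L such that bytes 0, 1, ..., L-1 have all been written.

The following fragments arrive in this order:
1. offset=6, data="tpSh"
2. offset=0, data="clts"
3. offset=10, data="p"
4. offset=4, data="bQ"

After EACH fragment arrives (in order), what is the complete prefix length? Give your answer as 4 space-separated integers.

Fragment 1: offset=6 data="tpSh" -> buffer=??????tpSh? -> prefix_len=0
Fragment 2: offset=0 data="clts" -> buffer=clts??tpSh? -> prefix_len=4
Fragment 3: offset=10 data="p" -> buffer=clts??tpShp -> prefix_len=4
Fragment 4: offset=4 data="bQ" -> buffer=cltsbQtpShp -> prefix_len=11

Answer: 0 4 4 11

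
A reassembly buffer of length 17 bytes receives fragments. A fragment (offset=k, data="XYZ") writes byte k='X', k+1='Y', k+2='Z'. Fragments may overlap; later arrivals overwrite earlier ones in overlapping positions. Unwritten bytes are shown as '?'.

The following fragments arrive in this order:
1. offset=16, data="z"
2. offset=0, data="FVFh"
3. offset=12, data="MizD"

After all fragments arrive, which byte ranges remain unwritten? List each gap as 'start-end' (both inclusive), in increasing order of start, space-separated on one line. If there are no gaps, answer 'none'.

Answer: 4-11

Derivation:
Fragment 1: offset=16 len=1
Fragment 2: offset=0 len=4
Fragment 3: offset=12 len=4
Gaps: 4-11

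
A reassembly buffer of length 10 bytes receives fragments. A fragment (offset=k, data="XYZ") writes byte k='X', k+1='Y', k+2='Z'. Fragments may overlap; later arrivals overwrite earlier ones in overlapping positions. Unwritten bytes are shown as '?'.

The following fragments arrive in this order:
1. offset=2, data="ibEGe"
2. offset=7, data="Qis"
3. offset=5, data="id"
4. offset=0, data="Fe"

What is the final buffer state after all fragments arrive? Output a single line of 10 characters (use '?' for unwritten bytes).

Answer: FeibEidQis

Derivation:
Fragment 1: offset=2 data="ibEGe" -> buffer=??ibEGe???
Fragment 2: offset=7 data="Qis" -> buffer=??ibEGeQis
Fragment 3: offset=5 data="id" -> buffer=??ibEidQis
Fragment 4: offset=0 data="Fe" -> buffer=FeibEidQis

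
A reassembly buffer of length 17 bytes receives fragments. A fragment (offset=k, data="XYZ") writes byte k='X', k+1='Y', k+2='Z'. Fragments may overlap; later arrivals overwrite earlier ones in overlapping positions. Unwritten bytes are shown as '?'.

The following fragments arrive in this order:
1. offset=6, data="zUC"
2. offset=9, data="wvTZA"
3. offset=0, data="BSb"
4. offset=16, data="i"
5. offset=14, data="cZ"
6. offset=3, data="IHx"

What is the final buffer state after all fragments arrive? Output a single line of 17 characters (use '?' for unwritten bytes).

Fragment 1: offset=6 data="zUC" -> buffer=??????zUC????????
Fragment 2: offset=9 data="wvTZA" -> buffer=??????zUCwvTZA???
Fragment 3: offset=0 data="BSb" -> buffer=BSb???zUCwvTZA???
Fragment 4: offset=16 data="i" -> buffer=BSb???zUCwvTZA??i
Fragment 5: offset=14 data="cZ" -> buffer=BSb???zUCwvTZAcZi
Fragment 6: offset=3 data="IHx" -> buffer=BSbIHxzUCwvTZAcZi

Answer: BSbIHxzUCwvTZAcZi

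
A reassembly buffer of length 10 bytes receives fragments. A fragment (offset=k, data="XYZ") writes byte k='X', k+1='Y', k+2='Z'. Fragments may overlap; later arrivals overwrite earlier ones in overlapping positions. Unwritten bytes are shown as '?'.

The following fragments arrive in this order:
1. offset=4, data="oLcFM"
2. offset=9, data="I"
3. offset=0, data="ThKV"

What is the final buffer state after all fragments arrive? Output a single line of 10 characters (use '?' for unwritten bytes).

Fragment 1: offset=4 data="oLcFM" -> buffer=????oLcFM?
Fragment 2: offset=9 data="I" -> buffer=????oLcFMI
Fragment 3: offset=0 data="ThKV" -> buffer=ThKVoLcFMI

Answer: ThKVoLcFMI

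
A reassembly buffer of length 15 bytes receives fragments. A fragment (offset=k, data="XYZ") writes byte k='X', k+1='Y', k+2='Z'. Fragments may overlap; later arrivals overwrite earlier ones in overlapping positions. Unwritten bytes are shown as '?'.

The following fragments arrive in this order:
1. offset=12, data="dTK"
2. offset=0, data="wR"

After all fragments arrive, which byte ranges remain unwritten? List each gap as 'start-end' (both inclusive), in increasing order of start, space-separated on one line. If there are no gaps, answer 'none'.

Fragment 1: offset=12 len=3
Fragment 2: offset=0 len=2
Gaps: 2-11

Answer: 2-11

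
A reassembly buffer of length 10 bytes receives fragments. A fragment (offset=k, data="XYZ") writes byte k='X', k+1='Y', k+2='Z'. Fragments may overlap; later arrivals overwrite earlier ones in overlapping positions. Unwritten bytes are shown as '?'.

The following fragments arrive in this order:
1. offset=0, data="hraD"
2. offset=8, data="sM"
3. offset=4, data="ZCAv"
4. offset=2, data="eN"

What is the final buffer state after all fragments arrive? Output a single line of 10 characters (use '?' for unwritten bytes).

Answer: hreNZCAvsM

Derivation:
Fragment 1: offset=0 data="hraD" -> buffer=hraD??????
Fragment 2: offset=8 data="sM" -> buffer=hraD????sM
Fragment 3: offset=4 data="ZCAv" -> buffer=hraDZCAvsM
Fragment 4: offset=2 data="eN" -> buffer=hreNZCAvsM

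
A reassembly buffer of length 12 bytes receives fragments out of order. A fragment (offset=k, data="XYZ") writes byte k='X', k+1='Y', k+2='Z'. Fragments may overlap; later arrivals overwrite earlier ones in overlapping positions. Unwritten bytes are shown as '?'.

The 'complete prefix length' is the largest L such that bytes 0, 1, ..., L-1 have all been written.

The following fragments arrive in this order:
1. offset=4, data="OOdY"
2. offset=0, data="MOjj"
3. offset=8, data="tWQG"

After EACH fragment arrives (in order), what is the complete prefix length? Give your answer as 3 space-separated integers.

Fragment 1: offset=4 data="OOdY" -> buffer=????OOdY???? -> prefix_len=0
Fragment 2: offset=0 data="MOjj" -> buffer=MOjjOOdY???? -> prefix_len=8
Fragment 3: offset=8 data="tWQG" -> buffer=MOjjOOdYtWQG -> prefix_len=12

Answer: 0 8 12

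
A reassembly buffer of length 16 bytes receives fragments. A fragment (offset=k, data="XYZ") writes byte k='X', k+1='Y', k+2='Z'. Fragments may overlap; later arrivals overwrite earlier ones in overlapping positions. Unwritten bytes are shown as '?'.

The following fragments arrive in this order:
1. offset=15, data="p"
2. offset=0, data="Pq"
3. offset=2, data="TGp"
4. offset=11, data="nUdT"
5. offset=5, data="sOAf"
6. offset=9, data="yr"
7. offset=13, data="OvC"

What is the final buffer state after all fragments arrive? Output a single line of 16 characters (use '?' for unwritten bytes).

Answer: PqTGpsOAfyrnUOvC

Derivation:
Fragment 1: offset=15 data="p" -> buffer=???????????????p
Fragment 2: offset=0 data="Pq" -> buffer=Pq?????????????p
Fragment 3: offset=2 data="TGp" -> buffer=PqTGp??????????p
Fragment 4: offset=11 data="nUdT" -> buffer=PqTGp??????nUdTp
Fragment 5: offset=5 data="sOAf" -> buffer=PqTGpsOAf??nUdTp
Fragment 6: offset=9 data="yr" -> buffer=PqTGpsOAfyrnUdTp
Fragment 7: offset=13 data="OvC" -> buffer=PqTGpsOAfyrnUOvC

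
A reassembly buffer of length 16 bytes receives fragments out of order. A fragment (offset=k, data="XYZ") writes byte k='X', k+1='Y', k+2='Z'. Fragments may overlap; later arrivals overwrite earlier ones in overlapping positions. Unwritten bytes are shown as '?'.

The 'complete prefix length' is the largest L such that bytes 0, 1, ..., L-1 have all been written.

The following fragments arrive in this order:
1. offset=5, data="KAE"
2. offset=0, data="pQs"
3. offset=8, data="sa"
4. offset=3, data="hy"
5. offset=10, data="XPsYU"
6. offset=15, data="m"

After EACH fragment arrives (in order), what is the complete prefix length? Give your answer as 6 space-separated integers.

Fragment 1: offset=5 data="KAE" -> buffer=?????KAE???????? -> prefix_len=0
Fragment 2: offset=0 data="pQs" -> buffer=pQs??KAE???????? -> prefix_len=3
Fragment 3: offset=8 data="sa" -> buffer=pQs??KAEsa?????? -> prefix_len=3
Fragment 4: offset=3 data="hy" -> buffer=pQshyKAEsa?????? -> prefix_len=10
Fragment 5: offset=10 data="XPsYU" -> buffer=pQshyKAEsaXPsYU? -> prefix_len=15
Fragment 6: offset=15 data="m" -> buffer=pQshyKAEsaXPsYUm -> prefix_len=16

Answer: 0 3 3 10 15 16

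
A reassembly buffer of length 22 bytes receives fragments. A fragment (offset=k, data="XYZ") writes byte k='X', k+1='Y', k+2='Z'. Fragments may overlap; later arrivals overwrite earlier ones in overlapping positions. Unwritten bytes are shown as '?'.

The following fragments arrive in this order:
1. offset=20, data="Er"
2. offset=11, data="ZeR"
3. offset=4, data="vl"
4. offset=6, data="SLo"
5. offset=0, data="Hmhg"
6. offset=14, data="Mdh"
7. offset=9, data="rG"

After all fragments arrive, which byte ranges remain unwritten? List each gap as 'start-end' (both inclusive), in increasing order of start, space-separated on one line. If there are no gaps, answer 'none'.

Fragment 1: offset=20 len=2
Fragment 2: offset=11 len=3
Fragment 3: offset=4 len=2
Fragment 4: offset=6 len=3
Fragment 5: offset=0 len=4
Fragment 6: offset=14 len=3
Fragment 7: offset=9 len=2
Gaps: 17-19

Answer: 17-19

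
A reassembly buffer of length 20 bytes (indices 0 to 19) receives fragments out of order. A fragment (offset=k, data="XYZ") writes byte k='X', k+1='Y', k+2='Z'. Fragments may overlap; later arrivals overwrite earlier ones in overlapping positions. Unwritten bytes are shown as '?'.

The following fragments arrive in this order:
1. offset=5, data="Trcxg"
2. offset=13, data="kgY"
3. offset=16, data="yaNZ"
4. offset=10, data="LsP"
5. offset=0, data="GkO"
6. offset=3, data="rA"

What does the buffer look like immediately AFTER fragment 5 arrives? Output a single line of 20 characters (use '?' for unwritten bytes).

Fragment 1: offset=5 data="Trcxg" -> buffer=?????Trcxg??????????
Fragment 2: offset=13 data="kgY" -> buffer=?????Trcxg???kgY????
Fragment 3: offset=16 data="yaNZ" -> buffer=?????Trcxg???kgYyaNZ
Fragment 4: offset=10 data="LsP" -> buffer=?????TrcxgLsPkgYyaNZ
Fragment 5: offset=0 data="GkO" -> buffer=GkO??TrcxgLsPkgYyaNZ

Answer: GkO??TrcxgLsPkgYyaNZ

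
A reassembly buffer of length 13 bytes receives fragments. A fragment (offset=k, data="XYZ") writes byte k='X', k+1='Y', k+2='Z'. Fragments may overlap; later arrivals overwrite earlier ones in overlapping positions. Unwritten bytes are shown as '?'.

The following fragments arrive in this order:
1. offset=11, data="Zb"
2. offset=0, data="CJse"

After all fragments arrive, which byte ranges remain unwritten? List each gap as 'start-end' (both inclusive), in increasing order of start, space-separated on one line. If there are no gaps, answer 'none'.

Fragment 1: offset=11 len=2
Fragment 2: offset=0 len=4
Gaps: 4-10

Answer: 4-10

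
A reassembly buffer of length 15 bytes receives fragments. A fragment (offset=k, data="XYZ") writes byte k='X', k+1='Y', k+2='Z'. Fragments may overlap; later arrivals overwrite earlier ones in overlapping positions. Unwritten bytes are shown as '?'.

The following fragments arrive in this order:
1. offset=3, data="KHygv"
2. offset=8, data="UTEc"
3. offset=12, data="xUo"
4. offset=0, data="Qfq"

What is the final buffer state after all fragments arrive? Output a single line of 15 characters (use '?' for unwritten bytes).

Fragment 1: offset=3 data="KHygv" -> buffer=???KHygv???????
Fragment 2: offset=8 data="UTEc" -> buffer=???KHygvUTEc???
Fragment 3: offset=12 data="xUo" -> buffer=???KHygvUTEcxUo
Fragment 4: offset=0 data="Qfq" -> buffer=QfqKHygvUTEcxUo

Answer: QfqKHygvUTEcxUo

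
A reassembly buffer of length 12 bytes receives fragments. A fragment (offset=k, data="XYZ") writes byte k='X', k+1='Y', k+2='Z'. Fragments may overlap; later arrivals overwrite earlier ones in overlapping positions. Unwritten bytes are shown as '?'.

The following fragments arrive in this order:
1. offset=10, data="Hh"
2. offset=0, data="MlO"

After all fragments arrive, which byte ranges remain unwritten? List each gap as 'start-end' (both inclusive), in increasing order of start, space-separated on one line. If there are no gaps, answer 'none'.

Answer: 3-9

Derivation:
Fragment 1: offset=10 len=2
Fragment 2: offset=0 len=3
Gaps: 3-9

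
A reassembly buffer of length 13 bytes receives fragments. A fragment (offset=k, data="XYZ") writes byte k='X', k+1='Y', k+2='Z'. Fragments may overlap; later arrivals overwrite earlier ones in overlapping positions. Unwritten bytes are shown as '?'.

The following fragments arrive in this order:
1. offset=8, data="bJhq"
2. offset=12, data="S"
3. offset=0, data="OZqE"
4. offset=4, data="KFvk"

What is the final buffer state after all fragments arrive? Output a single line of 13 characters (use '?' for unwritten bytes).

Fragment 1: offset=8 data="bJhq" -> buffer=????????bJhq?
Fragment 2: offset=12 data="S" -> buffer=????????bJhqS
Fragment 3: offset=0 data="OZqE" -> buffer=OZqE????bJhqS
Fragment 4: offset=4 data="KFvk" -> buffer=OZqEKFvkbJhqS

Answer: OZqEKFvkbJhqS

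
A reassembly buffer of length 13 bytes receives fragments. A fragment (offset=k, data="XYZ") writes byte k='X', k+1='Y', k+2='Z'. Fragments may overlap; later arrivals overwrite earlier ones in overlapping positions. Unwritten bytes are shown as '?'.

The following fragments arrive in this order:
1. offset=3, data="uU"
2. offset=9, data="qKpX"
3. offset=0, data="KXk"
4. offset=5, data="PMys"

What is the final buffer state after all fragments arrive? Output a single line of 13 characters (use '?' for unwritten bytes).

Fragment 1: offset=3 data="uU" -> buffer=???uU????????
Fragment 2: offset=9 data="qKpX" -> buffer=???uU????qKpX
Fragment 3: offset=0 data="KXk" -> buffer=KXkuU????qKpX
Fragment 4: offset=5 data="PMys" -> buffer=KXkuUPMysqKpX

Answer: KXkuUPMysqKpX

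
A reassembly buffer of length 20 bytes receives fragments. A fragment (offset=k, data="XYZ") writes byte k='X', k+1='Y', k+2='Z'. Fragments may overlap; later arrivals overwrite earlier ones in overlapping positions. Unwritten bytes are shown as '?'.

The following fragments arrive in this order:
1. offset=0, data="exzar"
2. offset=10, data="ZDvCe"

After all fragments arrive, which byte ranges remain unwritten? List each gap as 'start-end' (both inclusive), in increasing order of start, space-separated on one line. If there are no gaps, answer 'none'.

Fragment 1: offset=0 len=5
Fragment 2: offset=10 len=5
Gaps: 5-9 15-19

Answer: 5-9 15-19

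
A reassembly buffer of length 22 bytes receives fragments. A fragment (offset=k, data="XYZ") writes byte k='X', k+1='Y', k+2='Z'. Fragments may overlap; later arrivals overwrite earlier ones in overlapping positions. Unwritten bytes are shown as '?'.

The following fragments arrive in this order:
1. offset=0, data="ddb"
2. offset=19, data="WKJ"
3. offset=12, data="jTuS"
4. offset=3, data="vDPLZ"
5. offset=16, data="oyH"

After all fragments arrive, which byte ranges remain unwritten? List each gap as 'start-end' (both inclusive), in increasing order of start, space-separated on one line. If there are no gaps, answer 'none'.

Fragment 1: offset=0 len=3
Fragment 2: offset=19 len=3
Fragment 3: offset=12 len=4
Fragment 4: offset=3 len=5
Fragment 5: offset=16 len=3
Gaps: 8-11

Answer: 8-11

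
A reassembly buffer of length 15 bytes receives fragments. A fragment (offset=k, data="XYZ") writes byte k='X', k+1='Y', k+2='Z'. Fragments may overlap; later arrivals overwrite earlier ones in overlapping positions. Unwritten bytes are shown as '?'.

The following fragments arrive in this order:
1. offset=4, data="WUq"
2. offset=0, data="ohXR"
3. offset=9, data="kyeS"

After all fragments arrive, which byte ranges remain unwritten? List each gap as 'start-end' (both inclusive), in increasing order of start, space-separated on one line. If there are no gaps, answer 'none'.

Answer: 7-8 13-14

Derivation:
Fragment 1: offset=4 len=3
Fragment 2: offset=0 len=4
Fragment 3: offset=9 len=4
Gaps: 7-8 13-14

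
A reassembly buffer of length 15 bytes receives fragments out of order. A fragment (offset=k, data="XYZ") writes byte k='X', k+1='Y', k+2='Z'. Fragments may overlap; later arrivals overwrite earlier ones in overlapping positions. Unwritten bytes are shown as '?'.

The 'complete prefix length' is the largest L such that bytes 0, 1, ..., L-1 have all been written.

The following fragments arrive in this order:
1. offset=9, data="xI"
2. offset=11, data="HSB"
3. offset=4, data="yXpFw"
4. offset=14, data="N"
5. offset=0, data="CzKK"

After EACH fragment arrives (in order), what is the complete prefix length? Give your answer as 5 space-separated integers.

Answer: 0 0 0 0 15

Derivation:
Fragment 1: offset=9 data="xI" -> buffer=?????????xI???? -> prefix_len=0
Fragment 2: offset=11 data="HSB" -> buffer=?????????xIHSB? -> prefix_len=0
Fragment 3: offset=4 data="yXpFw" -> buffer=????yXpFwxIHSB? -> prefix_len=0
Fragment 4: offset=14 data="N" -> buffer=????yXpFwxIHSBN -> prefix_len=0
Fragment 5: offset=0 data="CzKK" -> buffer=CzKKyXpFwxIHSBN -> prefix_len=15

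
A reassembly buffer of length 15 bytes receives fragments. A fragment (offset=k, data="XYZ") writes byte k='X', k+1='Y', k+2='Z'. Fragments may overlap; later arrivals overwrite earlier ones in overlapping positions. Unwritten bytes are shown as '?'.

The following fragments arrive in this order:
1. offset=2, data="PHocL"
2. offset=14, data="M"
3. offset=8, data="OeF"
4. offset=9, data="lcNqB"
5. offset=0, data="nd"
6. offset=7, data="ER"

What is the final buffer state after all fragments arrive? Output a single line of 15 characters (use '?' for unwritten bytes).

Fragment 1: offset=2 data="PHocL" -> buffer=??PHocL????????
Fragment 2: offset=14 data="M" -> buffer=??PHocL???????M
Fragment 3: offset=8 data="OeF" -> buffer=??PHocL?OeF???M
Fragment 4: offset=9 data="lcNqB" -> buffer=??PHocL?OlcNqBM
Fragment 5: offset=0 data="nd" -> buffer=ndPHocL?OlcNqBM
Fragment 6: offset=7 data="ER" -> buffer=ndPHocLERlcNqBM

Answer: ndPHocLERlcNqBM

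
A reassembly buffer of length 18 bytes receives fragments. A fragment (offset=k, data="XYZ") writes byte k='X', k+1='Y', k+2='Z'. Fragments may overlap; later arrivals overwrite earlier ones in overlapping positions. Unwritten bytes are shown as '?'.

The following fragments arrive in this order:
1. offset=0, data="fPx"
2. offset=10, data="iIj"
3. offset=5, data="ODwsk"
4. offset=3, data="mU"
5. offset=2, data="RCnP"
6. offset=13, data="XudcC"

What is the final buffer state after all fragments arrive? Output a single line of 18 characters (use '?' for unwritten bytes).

Fragment 1: offset=0 data="fPx" -> buffer=fPx???????????????
Fragment 2: offset=10 data="iIj" -> buffer=fPx???????iIj?????
Fragment 3: offset=5 data="ODwsk" -> buffer=fPx??ODwskiIj?????
Fragment 4: offset=3 data="mU" -> buffer=fPxmUODwskiIj?????
Fragment 5: offset=2 data="RCnP" -> buffer=fPRCnPDwskiIj?????
Fragment 6: offset=13 data="XudcC" -> buffer=fPRCnPDwskiIjXudcC

Answer: fPRCnPDwskiIjXudcC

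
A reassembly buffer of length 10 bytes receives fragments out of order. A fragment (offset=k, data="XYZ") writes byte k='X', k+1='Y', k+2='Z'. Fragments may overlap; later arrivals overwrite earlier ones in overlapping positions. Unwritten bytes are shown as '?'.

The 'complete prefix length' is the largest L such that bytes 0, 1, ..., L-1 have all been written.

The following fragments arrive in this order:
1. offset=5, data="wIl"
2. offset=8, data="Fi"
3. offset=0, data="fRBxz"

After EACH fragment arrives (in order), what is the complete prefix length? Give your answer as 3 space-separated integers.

Answer: 0 0 10

Derivation:
Fragment 1: offset=5 data="wIl" -> buffer=?????wIl?? -> prefix_len=0
Fragment 2: offset=8 data="Fi" -> buffer=?????wIlFi -> prefix_len=0
Fragment 3: offset=0 data="fRBxz" -> buffer=fRBxzwIlFi -> prefix_len=10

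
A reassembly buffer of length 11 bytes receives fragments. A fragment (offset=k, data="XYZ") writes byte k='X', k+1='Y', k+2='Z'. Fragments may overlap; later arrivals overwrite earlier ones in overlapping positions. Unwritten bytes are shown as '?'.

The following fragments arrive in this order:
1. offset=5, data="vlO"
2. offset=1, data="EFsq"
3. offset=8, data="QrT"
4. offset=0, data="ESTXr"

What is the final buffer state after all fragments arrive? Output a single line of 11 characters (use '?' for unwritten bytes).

Fragment 1: offset=5 data="vlO" -> buffer=?????vlO???
Fragment 2: offset=1 data="EFsq" -> buffer=?EFsqvlO???
Fragment 3: offset=8 data="QrT" -> buffer=?EFsqvlOQrT
Fragment 4: offset=0 data="ESTXr" -> buffer=ESTXrvlOQrT

Answer: ESTXrvlOQrT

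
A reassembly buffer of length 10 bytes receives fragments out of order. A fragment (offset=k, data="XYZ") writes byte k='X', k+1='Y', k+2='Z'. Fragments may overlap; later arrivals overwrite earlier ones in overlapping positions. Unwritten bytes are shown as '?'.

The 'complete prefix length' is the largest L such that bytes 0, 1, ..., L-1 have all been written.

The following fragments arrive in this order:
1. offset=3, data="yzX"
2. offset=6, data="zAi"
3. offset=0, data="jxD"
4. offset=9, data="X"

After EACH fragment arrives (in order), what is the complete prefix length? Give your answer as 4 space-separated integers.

Fragment 1: offset=3 data="yzX" -> buffer=???yzX???? -> prefix_len=0
Fragment 2: offset=6 data="zAi" -> buffer=???yzXzAi? -> prefix_len=0
Fragment 3: offset=0 data="jxD" -> buffer=jxDyzXzAi? -> prefix_len=9
Fragment 4: offset=9 data="X" -> buffer=jxDyzXzAiX -> prefix_len=10

Answer: 0 0 9 10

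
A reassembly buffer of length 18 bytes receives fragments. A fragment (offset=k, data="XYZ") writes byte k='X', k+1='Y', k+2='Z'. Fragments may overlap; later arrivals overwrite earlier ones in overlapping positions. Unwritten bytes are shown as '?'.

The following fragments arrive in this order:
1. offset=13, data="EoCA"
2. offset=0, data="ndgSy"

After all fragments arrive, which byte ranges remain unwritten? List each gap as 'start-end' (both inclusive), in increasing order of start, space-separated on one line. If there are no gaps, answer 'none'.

Answer: 5-12 17-17

Derivation:
Fragment 1: offset=13 len=4
Fragment 2: offset=0 len=5
Gaps: 5-12 17-17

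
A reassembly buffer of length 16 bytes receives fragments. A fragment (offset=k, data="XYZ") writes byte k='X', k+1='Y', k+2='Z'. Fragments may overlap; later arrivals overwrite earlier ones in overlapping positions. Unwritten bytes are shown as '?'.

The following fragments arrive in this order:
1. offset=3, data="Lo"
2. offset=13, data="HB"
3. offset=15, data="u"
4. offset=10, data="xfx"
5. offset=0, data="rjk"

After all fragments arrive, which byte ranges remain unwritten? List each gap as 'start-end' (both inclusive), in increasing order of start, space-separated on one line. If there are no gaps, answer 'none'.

Fragment 1: offset=3 len=2
Fragment 2: offset=13 len=2
Fragment 3: offset=15 len=1
Fragment 4: offset=10 len=3
Fragment 5: offset=0 len=3
Gaps: 5-9

Answer: 5-9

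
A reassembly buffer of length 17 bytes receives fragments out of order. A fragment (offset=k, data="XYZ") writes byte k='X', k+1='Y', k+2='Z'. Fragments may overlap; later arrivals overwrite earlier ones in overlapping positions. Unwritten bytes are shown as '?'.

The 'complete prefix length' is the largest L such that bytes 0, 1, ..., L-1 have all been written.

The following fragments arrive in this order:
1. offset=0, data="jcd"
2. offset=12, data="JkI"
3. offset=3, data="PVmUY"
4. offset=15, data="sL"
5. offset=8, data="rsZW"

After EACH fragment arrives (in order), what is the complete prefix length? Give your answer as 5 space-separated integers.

Fragment 1: offset=0 data="jcd" -> buffer=jcd?????????????? -> prefix_len=3
Fragment 2: offset=12 data="JkI" -> buffer=jcd?????????JkI?? -> prefix_len=3
Fragment 3: offset=3 data="PVmUY" -> buffer=jcdPVmUY????JkI?? -> prefix_len=8
Fragment 4: offset=15 data="sL" -> buffer=jcdPVmUY????JkIsL -> prefix_len=8
Fragment 5: offset=8 data="rsZW" -> buffer=jcdPVmUYrsZWJkIsL -> prefix_len=17

Answer: 3 3 8 8 17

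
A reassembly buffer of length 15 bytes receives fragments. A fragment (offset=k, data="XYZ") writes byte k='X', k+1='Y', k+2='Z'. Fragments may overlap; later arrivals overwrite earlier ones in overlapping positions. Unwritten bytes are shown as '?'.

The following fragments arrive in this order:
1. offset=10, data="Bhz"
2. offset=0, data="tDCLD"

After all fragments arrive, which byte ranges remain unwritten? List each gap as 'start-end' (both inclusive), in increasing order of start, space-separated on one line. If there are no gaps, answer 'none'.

Fragment 1: offset=10 len=3
Fragment 2: offset=0 len=5
Gaps: 5-9 13-14

Answer: 5-9 13-14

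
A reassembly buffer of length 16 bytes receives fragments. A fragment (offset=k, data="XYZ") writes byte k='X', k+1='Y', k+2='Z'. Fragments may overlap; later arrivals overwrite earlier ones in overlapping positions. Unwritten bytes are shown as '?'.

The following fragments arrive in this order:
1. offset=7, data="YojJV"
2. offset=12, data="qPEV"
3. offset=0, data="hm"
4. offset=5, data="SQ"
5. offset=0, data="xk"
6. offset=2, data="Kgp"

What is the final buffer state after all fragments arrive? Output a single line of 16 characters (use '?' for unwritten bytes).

Answer: xkKgpSQYojJVqPEV

Derivation:
Fragment 1: offset=7 data="YojJV" -> buffer=???????YojJV????
Fragment 2: offset=12 data="qPEV" -> buffer=???????YojJVqPEV
Fragment 3: offset=0 data="hm" -> buffer=hm?????YojJVqPEV
Fragment 4: offset=5 data="SQ" -> buffer=hm???SQYojJVqPEV
Fragment 5: offset=0 data="xk" -> buffer=xk???SQYojJVqPEV
Fragment 6: offset=2 data="Kgp" -> buffer=xkKgpSQYojJVqPEV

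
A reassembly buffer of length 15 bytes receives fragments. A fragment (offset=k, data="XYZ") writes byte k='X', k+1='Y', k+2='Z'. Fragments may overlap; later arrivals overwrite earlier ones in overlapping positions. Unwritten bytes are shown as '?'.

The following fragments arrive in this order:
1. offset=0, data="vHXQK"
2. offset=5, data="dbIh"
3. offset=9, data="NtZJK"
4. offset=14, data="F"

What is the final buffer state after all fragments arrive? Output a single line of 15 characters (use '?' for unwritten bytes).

Answer: vHXQKdbIhNtZJKF

Derivation:
Fragment 1: offset=0 data="vHXQK" -> buffer=vHXQK??????????
Fragment 2: offset=5 data="dbIh" -> buffer=vHXQKdbIh??????
Fragment 3: offset=9 data="NtZJK" -> buffer=vHXQKdbIhNtZJK?
Fragment 4: offset=14 data="F" -> buffer=vHXQKdbIhNtZJKF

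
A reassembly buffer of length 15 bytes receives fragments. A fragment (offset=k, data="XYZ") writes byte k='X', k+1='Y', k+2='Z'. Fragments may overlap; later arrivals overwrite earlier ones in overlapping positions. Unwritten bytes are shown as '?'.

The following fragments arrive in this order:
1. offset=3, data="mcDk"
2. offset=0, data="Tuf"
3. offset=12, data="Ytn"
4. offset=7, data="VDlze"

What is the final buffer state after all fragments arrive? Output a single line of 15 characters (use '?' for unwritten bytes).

Fragment 1: offset=3 data="mcDk" -> buffer=???mcDk????????
Fragment 2: offset=0 data="Tuf" -> buffer=TufmcDk????????
Fragment 3: offset=12 data="Ytn" -> buffer=TufmcDk?????Ytn
Fragment 4: offset=7 data="VDlze" -> buffer=TufmcDkVDlzeYtn

Answer: TufmcDkVDlzeYtn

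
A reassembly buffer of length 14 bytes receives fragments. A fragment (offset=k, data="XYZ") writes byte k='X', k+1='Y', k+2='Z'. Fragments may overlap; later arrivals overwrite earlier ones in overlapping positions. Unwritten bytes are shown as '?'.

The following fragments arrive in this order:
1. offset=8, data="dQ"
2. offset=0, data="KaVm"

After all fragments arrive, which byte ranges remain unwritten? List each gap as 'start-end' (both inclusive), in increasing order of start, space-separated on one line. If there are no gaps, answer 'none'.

Fragment 1: offset=8 len=2
Fragment 2: offset=0 len=4
Gaps: 4-7 10-13

Answer: 4-7 10-13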